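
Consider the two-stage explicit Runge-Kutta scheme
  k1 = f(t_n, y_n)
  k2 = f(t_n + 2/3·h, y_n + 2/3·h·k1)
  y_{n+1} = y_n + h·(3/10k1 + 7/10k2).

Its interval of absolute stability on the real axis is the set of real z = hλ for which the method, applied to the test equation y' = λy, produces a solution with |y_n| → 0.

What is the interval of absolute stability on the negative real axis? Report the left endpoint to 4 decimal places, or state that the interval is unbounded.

Set f=λy, z=hλ:
  k1=λy_n ⇒ h·k1=z·y_n;  k2=λ(1+2/3z)y_n ⇒ h·k2=z(1+2/3z)y_n
  y_{n+1}/y_n = 1 + 3/10z + 7/10z(1+2/3z) = 1 + z + 7/15z²
  so R(z) = 1 + z + 7/15z².

Find x<0 with |R(x)|<1.
x=-1.15: |R|=0.4672
R=1: x+7/15x²=0 ⇒ x=−15/7=-2.1429; min R=1−1/(4·7/15)=0.4643>−1
Confirm numerically:
  x=-1.881: |R|=0.77014 <1
  x=-1.528: |R|=0.56157 <1
  x=-1.144: |R|=0.46674 <1
  x=-0.907: |R|=0.47690 <1
  x=-2.600: |R|=1.55467 >1
  x=-2.213: |R|=1.07244 >1
So |R|<1 on (-2.1429, 0).

(-2.1429, 0).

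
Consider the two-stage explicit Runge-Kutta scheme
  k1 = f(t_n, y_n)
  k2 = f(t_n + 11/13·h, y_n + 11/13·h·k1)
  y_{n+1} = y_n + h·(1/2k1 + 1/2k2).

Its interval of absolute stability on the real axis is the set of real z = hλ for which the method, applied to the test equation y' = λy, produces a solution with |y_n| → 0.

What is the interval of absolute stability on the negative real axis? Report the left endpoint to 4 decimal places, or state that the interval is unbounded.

z∈(-2.3636,0).

Set f=λy, z=hλ:
  k1=λy_n ⇒ h·k1=z·y_n;  k2=λ(1+11/13z)y_n ⇒ h·k2=z(1+11/13z)y_n
  y_{n+1}/y_n = 1 + 1/2z + 1/2z(1+11/13z) = 1 + z + 11/26z²
  Hence R(z) = 1 + z + 11/26z².

Need |R(x)|<1, x<0.
x=-1.76: |R|=0.5505
R=1: x+11/26x²=0 ⇒ x=−26/11=-2.3636; min R=1−1/(4·11/26)=0.4091>−1
Confirm numerically:
  x=-2.054: |R|=0.73093 <1
  x=-1.682: |R|=0.51494 <1
  x=-1.112: |R|=0.41115 <1
  x=-2.899: |R|=1.65662 >1
  x=-2.515: |R|=1.16106 >1
Interval (-2.3636, 0).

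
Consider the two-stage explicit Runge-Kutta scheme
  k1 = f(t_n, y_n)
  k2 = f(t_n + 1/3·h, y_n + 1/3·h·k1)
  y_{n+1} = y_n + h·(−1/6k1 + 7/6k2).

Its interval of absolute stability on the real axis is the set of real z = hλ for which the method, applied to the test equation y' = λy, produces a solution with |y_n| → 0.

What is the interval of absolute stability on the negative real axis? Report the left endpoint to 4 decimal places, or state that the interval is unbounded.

(-2.5714, 0).

Test eqn y'=λy, z=hλ:
  k1=λy_n ⇒ h·k1=z·y_n;  k2=λ(1+1/3z)y_n ⇒ h·k2=z(1+1/3z)y_n
  y_{n+1}/y_n = 1 − 1/6z + 7/6z(1+1/3z) = 1 + z + 7/18z²
  ⇒ R(z) = 1 + z + 7/18z².

Need |R(x)|<1, x<0.
x=-0.37: |R|=0.6832
R=1: x+7/18x²=0 ⇒ x=−18/7=-2.5714; min R=1−1/(4·7/18)=0.3571>−1
Confirm numerically:
  x=-1.620: |R|=0.40060 <1
  x=-1.298: |R|=0.35720 <1
  x=-1.203: |R|=0.35980 <1
  x=-2.966: |R|=1.45512 >1
  x=-2.864: |R|=1.32586 >1
  x=-2.757: |R|=1.19896 >1
Interval (-2.5714, 0).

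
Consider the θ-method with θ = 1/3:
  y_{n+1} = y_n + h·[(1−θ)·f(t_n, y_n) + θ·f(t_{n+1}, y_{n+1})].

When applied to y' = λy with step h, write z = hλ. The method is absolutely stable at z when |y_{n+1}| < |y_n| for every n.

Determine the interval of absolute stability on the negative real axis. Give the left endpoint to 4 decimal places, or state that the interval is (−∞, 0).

(-6.0000, 0).

Test eqn y'=λy, z=hλ:
  y_{n+1} = y_n + z·[2/3·y_n + 1/3·y_{n+1}] ⇒ (1 − 1/3z)y_{n+1} = (1 + 2/3z)y_n
  Hence R(z) = (1 + 2/3z)/(1 − 1/3z).

Find x<0 with |R(x)|<1.
x=-1.74: |R|=0.1013
R=−1: 1+2/3x = −1+1/3x ⇒ -1/3x=2 ⇒ x=2/(-1/3)=-6.0000
Confirm numerically:
  x=-5.589: |R|=0.95215 <1
  x=-4.807: |R|=0.84719 <1
  x=-4.564: |R|=0.81015 <1
  x=-3.390: |R|=0.59155 <1
  x=-6.517: |R|=1.05432 >1
  x=-6.516: |R|=1.05422 >1
  x=-6.187: |R|=1.02035 >1
Stable set (-6.0000, 0).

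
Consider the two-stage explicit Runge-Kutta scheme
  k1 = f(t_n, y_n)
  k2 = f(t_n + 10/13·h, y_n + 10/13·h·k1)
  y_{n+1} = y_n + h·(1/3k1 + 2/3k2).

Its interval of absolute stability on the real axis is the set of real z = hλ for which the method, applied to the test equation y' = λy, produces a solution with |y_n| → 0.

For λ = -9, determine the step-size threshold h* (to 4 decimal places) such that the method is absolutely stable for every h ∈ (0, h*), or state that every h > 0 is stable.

On y'=λy, z=hλ:
  k1=λy_n ⇒ h·k1=z·y_n;  k2=λ(1+10/13z)y_n ⇒ h·k2=z(1+10/13z)y_n
  y_{n+1}/y_n = 1 + 1/3z + 2/3z(1+10/13z) = 1 + z + 20/39z²
  so R(z) = 1 + z + 20/39z².

Boundary: |R(x)|=1, x<0.
x=-0.46: |R|=0.6485
R=1: x+20/39x²=0 ⇒ x=−39/20=-1.9500; min R=1−1/(4·20/39)=0.5125>−1
Confirm numerically:
  x=-1.500: |R|=0.65385 <1
  x=-1.490: |R|=0.64851 <1
  x=-1.462: |R|=0.63413 <1
  x=-1.184: |R|=0.53490 <1
  x=-2.306: |R|=1.42099 >1
  x=-2.285: |R|=1.39255 >1
  x=-2.101: |R|=1.16269 >1
Interval (-1.9500, 0).

(-1.9500,0); λ=-9 ⇒ h* = (39/20)/9 = 0.2167.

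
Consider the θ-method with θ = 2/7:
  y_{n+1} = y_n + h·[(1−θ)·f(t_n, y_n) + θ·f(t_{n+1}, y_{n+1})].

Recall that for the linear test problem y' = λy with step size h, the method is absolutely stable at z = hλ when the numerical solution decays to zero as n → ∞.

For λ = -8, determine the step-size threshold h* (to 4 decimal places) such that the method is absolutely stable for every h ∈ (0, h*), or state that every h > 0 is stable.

(-4.6667,0); λ=-8 ⇒ h* = (14/3)/8 = 0.5833.

With y'=λy (z=hλ):
  y_{n+1} = y_n + z·[5/7·y_n + 2/7·y_{n+1}] ⇒ (1 − 2/7z)y_{n+1} = (1 + 5/7z)y_n
  so R(z) = (1 + 5/7z)/(1 − 2/7z).

Solve |R(x)|<1 on ℝ⁻.
x=-0.78: |R|=0.3621
R=−1: 1+5/7x = −1+2/7x ⇒ -3/7x=2 ⇒ x=2/(-3/7)=-4.6667
Confirm numerically:
  x=-3.592: |R|=0.77270 <1
  x=-3.323: |R|=0.70460 <1
  x=-2.480: |R|=0.45151 <1
  x=-2.155: |R|=0.33378 <1
  x=-5.082: |R|=1.07259 >1
  x=-4.950: |R|=1.05030 >1
Stable set (-4.6667, 0).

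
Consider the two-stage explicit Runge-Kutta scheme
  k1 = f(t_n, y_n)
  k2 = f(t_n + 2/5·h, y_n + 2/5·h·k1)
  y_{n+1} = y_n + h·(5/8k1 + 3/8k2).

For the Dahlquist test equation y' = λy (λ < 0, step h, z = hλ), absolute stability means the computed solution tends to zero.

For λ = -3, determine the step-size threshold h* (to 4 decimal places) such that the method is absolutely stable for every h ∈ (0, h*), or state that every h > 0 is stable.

With y'=λy (z=hλ):
  k1=λy_n ⇒ h·k1=z·y_n;  k2=λ(1+2/5z)y_n ⇒ h·k2=z(1+2/5z)y_n
  y_{n+1}/y_n = 1 + 5/8z + 3/8z(1+2/5z) = 1 + z + 3/20z²
  Hence R(z) = 1 + z + 3/20z².

Boundary: |R(x)|=1, x<0.
x=-1: |R|=0.1500
R=1: x+3/20x²=0 ⇒ x=−20/3=-6.6667; min R=1−1/(4·3/20)=-0.6667>−1
Confirm numerically:
  x=-6.110: |R|=0.48981 <1
  x=-5.722: |R|=0.18919 <1
  x=-3.165: |R|=0.66242 <1
  x=-2.670: |R|=0.60067 <1
  x=-7.063: |R|=1.41990 >1
  x=-6.976: |R|=1.32369 >1
  x=-6.964: |R|=1.31059 >1
Stable set (-6.6667, 0).

(-6.6667,0); λ=-3 ⇒ h* = (20/3)/3 = 2.2222.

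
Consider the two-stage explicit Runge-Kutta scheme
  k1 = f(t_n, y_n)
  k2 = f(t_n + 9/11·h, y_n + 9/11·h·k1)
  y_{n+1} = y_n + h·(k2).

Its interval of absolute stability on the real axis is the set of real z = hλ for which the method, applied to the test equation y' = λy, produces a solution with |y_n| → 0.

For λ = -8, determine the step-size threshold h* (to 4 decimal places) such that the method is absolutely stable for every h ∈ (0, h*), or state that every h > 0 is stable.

Test eqn y'=λy, z=hλ:
  k1=λy_n ⇒ h·k1=z·y_n;  k2=λ(1+9/11z)y_n ⇒ h·k2=z(1+9/11z)y_n
  y_{n+1}/y_n = 1 + z(1+9/11z) = 1 + z + 9/11z²
  ⇒ R(z) = 1 + z + 9/11z².

Boundary: |R(x)|=1, x<0.
x=-0.63: |R|=0.6947
R=1: x+9/11x²=0 ⇒ x=−11/9=-1.2222; min R=1−1/(4·9/11)=0.6944>−1
Confirm numerically:
  x=-1.022: |R|=0.83258 <1
  x=-0.934: |R|=0.77975 <1
  x=-0.764: |R|=0.71357 <1
  x=-1.610: |R|=1.51081 >1
  x=-1.387: |R|=1.18699 >1
  x=-1.304: |R|=1.08725 >1
Interval (-1.2222, 0).

(-1.2222,0); λ=-8 ⇒ h* = (11/9)/8 = 0.1528.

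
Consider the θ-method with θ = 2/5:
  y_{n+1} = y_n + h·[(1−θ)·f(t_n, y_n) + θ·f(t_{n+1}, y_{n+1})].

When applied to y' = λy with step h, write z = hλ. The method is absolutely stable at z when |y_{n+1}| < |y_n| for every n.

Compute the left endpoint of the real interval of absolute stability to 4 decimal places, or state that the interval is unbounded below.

With y'=λy (z=hλ):
  y_{n+1} = y_n + z·[3/5·y_n + 2/5·y_{n+1}] ⇒ (1 − 2/5z)y_{n+1} = (1 + 3/5z)y_n
  so R(z) = (1 + 3/5z)/(1 − 2/5z).

Find x<0 with |R(x)|<1.
x=-1.09: |R|=0.2409
R=−1: 1+3/5x = −1+2/5x ⇒ -1/5x=2 ⇒ x=2/(-1/5)=-10.0000
Confirm numerically:
  x=-7.827: |R|=0.89479 <1
  x=-6.713: |R|=0.82161 <1
  x=-6.140: |R|=0.77662 <1
  x=-10.321: |R|=1.01252 >1
  x=-10.102: |R|=1.00405 >1
So |R|<1 on (-10.0000, 0).

left endpoint -10.0000.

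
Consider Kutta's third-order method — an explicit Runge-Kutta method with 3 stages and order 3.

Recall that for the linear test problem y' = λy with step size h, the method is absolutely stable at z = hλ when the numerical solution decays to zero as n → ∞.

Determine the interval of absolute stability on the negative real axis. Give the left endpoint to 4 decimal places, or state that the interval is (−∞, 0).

z∈(-2.5127,0).

With y'=λy (z=hλ):
  order 3, 3-stage ⇒ R(z)=1+z+z^2/2+z^3/6
  (e.g. R(-1.78)=-0.13576, |R|=0.13576)

Need |R(x)|<1, x<0.
x=-1.78: |R|=0.1358
|R(-2.81)|=1.5600 |R(-1.91)|=0.2473 |R(-1.88)|=0.2202
Bisect:
  x_lo=-3.3691 |R|=3.0674  x_hi=-0.2722 |R|=0.7615
  mid=-1.82067 |R|=0.16912 →hi
  mid=-2.59489 |R|=1.14025 →lo
  mid=-2.20778 |R|=0.56419 →hi
  mid=-2.40133 |R|=0.82597 →hi
  mid=-2.49811 |R|=0.97610 →hi
  mid=-2.54650 |R|=1.05636 →lo
  mid=-2.52230 |R|=1.01578 →lo
  ...
  [-2.51285,-2.51266] ⇒ x*=-2.5127
So |R|<1 on (-2.5127, 0).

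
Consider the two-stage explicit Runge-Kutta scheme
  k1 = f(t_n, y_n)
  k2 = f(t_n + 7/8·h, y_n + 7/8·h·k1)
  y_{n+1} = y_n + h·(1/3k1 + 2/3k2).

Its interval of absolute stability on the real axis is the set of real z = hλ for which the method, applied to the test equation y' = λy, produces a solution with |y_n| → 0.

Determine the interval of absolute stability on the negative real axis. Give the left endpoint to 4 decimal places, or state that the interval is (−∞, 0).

z∈(-1.7143,0).

Test eqn y'=λy, z=hλ:
  k1=λy_n ⇒ h·k1=z·y_n;  k2=λ(1+7/8z)y_n ⇒ h·k2=z(1+7/8z)y_n
  y_{n+1}/y_n = 1 + 1/3z + 2/3z(1+7/8z) = 1 + z + 7/12z²
  R(z) = 1 + z + 7/12z².

Boundary: |R(x)|=1, x<0.
x=-0.58: |R|=0.6162
R=1: x+7/12x²=0 ⇒ x=−12/7=-1.7143; min R=1−1/(4·7/12)=0.5714>−1
Confirm numerically:
  x=-1.425: |R|=0.75953 <1
  x=-1.046: |R|=0.59223 <1
  x=-1.015: |R|=0.58596 <1
  x=-0.812: |R|=0.57262 <1
  x=-2.278: |R|=1.74908 >1
  x=-2.198: |R|=1.62020 >1
  x=-2.152: |R|=1.54948 >1
Stable set (-1.7143, 0).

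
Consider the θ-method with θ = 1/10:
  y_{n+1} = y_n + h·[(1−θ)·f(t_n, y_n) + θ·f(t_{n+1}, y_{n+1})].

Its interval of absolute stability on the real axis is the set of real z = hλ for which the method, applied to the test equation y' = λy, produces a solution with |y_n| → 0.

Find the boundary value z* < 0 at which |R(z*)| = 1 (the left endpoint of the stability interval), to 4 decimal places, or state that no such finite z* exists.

left endpoint -2.5000.

With y'=λy (z=hλ):
  y_{n+1} = y_n + z·[9/10·y_n + 1/10·y_{n+1}] ⇒ (1 − 1/10z)y_{n+1} = (1 + 9/10z)y_n
  ⇒ R(z) = (1 + 9/10z)/(1 − 1/10z).

Solve |R(x)|<1 on ℝ⁻.
x=-1.37: |R|=0.2049
R=−1: 1+9/10x = −1+1/10x ⇒ -4/5x=2 ⇒ x=2/(-4/5)=-2.5000
Confirm numerically:
  x=-1.791: |R|=0.51896 <1
  x=-1.695: |R|=0.44934 <1
  x=-1.652: |R|=0.41778 <1
  x=-3.047: |R|=1.33540 >1
  x=-2.834: |R|=1.20820 >1
  x=-2.828: |R|=1.20455 >1
Interval (-2.5000, 0).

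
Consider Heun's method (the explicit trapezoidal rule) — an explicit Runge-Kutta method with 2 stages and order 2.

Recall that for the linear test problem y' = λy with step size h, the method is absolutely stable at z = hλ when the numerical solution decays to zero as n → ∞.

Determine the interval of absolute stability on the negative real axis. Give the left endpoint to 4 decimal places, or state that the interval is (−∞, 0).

Test eqn y'=λy, z=hλ:
  order 2, 2-stage ⇒ R(z)=1+z+z^2/2
  (e.g. R(-1.07)=0.50245, |R|=0.50245)

Boundary: |R(x)|=1, x<0.
x=-1.07: |R|=0.5025
|R(-2.32)|=1.3712 |R(-1.98)|=0.9802 |R(-0.86)|=0.5098
Bisect:
  x_lo=-2.4179 |R|=1.5052  x_hi=-0.3322 |R|=0.7230
  mid=-1.37508 |R|=0.57034 →hi
  mid=-1.89649 |R|=0.90185 →hi
  mid=-2.15720 |R|=1.16956 →lo
  mid=-2.02685 |R|=1.02721 →lo
  mid=-1.96167 |R|=0.96241 →hi
  mid=-1.99426 |R|=0.99428 →hi
  mid=-2.01056 |R|=1.01061 →lo
  mid=-2.00241 |R|=1.00241 →lo
  mid=-1.99833 |R|=0.99834 →hi
  ...
  [-2.00012,-1.99999] ⇒ x*=-2.0000
So |R|<1 on (-2.0000, 0).

(-2.0000, 0).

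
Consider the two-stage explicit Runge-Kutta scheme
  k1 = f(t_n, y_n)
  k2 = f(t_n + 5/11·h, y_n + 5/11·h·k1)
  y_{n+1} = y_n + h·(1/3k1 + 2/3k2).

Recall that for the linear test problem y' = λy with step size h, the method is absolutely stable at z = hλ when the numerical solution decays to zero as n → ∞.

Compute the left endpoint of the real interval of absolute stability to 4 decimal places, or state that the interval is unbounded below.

left endpoint -3.3000.

With y'=λy (z=hλ):
  k1=λy_n ⇒ h·k1=z·y_n;  k2=λ(1+5/11z)y_n ⇒ h·k2=z(1+5/11z)y_n
  y_{n+1}/y_n = 1 + 1/3z + 2/3z(1+5/11z) = 1 + z + 10/33z²
  Hence R(z) = 1 + z + 10/33z².

Boundary: |R(x)|=1, x<0.
x=-0.8: |R|=0.3939
R=1: x+10/33x²=0 ⇒ x=−33/10=-3.3000; min R=1−1/(4·10/33)=0.1750>−1
Confirm numerically:
  x=-2.867: |R|=0.62381 <1
  x=-2.807: |R|=0.58065 <1
  x=-2.769: |R|=0.55444 <1
  x=-1.620: |R|=0.17527 <1
  x=-3.856: |R|=1.64968 >1
  x=-3.441: |R|=1.14702 >1
So |R|<1 on (-3.3000, 0).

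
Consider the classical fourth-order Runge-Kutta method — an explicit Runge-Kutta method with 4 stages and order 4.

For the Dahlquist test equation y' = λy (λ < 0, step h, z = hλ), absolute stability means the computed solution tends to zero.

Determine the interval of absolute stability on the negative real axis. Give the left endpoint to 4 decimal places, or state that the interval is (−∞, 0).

z∈(-2.7853,0).

On y'=λy, z=hλ:
  order 4, 4-stage ⇒ R(z)=1+z+z^2/2+z^3/6+z^4/24
  (e.g. R(-1.45)=0.27733, |R|=0.27733)

Find x<0 with |R(x)|<1.
x=-1.45: |R|=0.2773
|R(-2.91)|=1.2049 |R(-2.6)|=0.7547 |R(-2.23)|=0.4386
Bisect:
  x_lo=-3.6059 |R|=3.1256  x_hi=-0.0872 |R|=0.9165
  mid=-1.84655 |R|=0.29338 →hi
  mid=-2.72624 |R|=0.91455 →hi
  mid=-3.16608 |R|=1.74320 →lo
  mid=-2.94616 |R|=1.27089 →lo
  mid=-2.83620 |R|=1.07950 →lo
  mid=-2.78122 |R|=0.99387 →hi
  mid=-2.80871 |R|=1.03588 →lo
  ...
  [-2.78530,-2.78508] ⇒ x*=-2.7853
So |R|<1 on (-2.7853, 0).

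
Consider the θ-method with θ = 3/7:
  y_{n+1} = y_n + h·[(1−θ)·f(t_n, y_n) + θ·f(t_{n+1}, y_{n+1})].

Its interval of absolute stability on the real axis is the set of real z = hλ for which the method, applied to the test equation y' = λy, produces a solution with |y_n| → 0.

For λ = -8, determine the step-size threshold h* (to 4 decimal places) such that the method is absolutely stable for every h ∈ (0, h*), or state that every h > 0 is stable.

(-14.0000,0); λ=-8 ⇒ h* = (14)/8 = 1.7500.

With y'=λy (z=hλ):
  y_{n+1} = y_n + z·[4/7·y_n + 3/7·y_{n+1}] ⇒ (1 − 3/7z)y_{n+1} = (1 + 4/7z)y_n
  ⇒ R(z) = (1 + 4/7z)/(1 − 3/7z).

Need |R(x)|<1, x<0.
x=-1.02: |R|=0.2903
R=−1: 1+4/7x = −1+3/7x ⇒ -1/7x=2 ⇒ x=2/(-1/7)=-14.0000
Confirm numerically:
  x=-12.726: |R|=0.97180 <1
  x=-10.666: |R|=0.91451 <1
  x=-9.631: |R|=0.87828 <1
  x=-14.544: |R|=1.01074 >1
  x=-14.482: |R|=1.00955 >1
So |R|<1 on (-14.0000, 0).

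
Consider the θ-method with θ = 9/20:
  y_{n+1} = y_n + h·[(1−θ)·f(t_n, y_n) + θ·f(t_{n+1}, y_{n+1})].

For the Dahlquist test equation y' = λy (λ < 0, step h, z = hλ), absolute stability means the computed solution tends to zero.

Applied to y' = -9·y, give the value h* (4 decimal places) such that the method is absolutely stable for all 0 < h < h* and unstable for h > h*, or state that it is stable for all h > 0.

Test eqn y'=λy, z=hλ:
  y_{n+1} = y_n + z·[11/20·y_n + 9/20·y_{n+1}] ⇒ (1 − 9/20z)y_{n+1} = (1 + 11/20z)y_n
  R(z) = (1 + 11/20z)/(1 − 9/20z).

Need |R(x)|<1, x<0.
x=-0.88: |R|=0.3696
R=−1: 1+11/20x = −1+9/20x ⇒ -1/10x=2 ⇒ x=2/(-1/10)=-20.0000
Confirm numerically:
  x=-16.045: |R|=0.95189 <1
  x=-11.496: |R|=0.86224 <1
  x=-10.500: |R|=0.83406 <1
  x=-9.718: |R|=0.80864 <1
  x=-20.432: |R|=1.00424 >1
  x=-20.200: |R|=1.00198 >1
  x=-20.118: |R|=1.00117 >1
Interval (-20.0000, 0).

(-20.0000,0); λ=-9 ⇒ h* = (20)/9 = 2.2222.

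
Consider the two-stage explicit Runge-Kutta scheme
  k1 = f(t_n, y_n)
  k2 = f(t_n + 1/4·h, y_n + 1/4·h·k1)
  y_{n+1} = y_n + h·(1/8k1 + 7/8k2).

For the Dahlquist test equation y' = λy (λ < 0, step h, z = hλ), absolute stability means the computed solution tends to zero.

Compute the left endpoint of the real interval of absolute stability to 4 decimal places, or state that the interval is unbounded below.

Set f=λy, z=hλ:
  k1=λy_n ⇒ h·k1=z·y_n;  k2=λ(1+1/4z)y_n ⇒ h·k2=z(1+1/4z)y_n
  y_{n+1}/y_n = 1 + 1/8z + 7/8z(1+1/4z) = 1 + z + 7/32z²
  Hence R(z) = 1 + z + 7/32z².

Solve |R(x)|<1 on ℝ⁻.
x=-1.03: |R|=0.2021
R=1: x+7/32x²=0 ⇒ x=−32/7=-4.5714; min R=1−1/(4·7/32)=-0.1429>−1
Confirm numerically:
  x=-4.497: |R|=0.92678 <1
  x=-2.333: |R|=0.14237 <1
  x=-1.873: |R|=0.10560 <1
  x=-5.162: |R|=1.66687 >1
  x=-4.983: |R|=1.44863 >1
So |R|<1 on (-4.5714, 0).

z* = -4.5714.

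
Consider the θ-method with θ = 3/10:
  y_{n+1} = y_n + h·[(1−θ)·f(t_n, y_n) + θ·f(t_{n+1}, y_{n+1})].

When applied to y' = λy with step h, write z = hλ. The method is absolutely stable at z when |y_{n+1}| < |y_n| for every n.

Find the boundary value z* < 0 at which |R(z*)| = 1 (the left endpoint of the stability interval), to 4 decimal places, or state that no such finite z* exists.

z* = -5.0000.

Test eqn y'=λy, z=hλ:
  y_{n+1} = y_n + z·[7/10·y_n + 3/10·y_{n+1}] ⇒ (1 − 3/10z)y_{n+1} = (1 + 7/10z)y_n
  so R(z) = (1 + 7/10z)/(1 − 3/10z).

Solve |R(x)|<1 on ℝ⁻.
x=-1.62: |R|=0.0902
R=−1: 1+7/10x = −1+3/10x ⇒ -2/5x=2 ⇒ x=2/(-2/5)=-5.0000
Confirm numerically:
  x=-4.192: |R|=0.85684 <1
  x=-3.409: |R|=0.68537 <1
  x=-3.080: |R|=0.60083 <1
  x=-2.392: |R|=0.39264 <1
  x=-5.438: |R|=1.06658 >1
  x=-5.354: |R|=1.05433 >1
  x=-5.164: |R|=1.02573 >1
Stable set (-5.0000, 0).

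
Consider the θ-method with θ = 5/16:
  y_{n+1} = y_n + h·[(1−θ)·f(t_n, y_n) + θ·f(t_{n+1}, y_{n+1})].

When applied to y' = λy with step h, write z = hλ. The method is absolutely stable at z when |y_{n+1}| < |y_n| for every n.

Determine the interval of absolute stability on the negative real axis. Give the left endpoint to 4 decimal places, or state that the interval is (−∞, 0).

(-5.3333, 0).

With y'=λy (z=hλ):
  y_{n+1} = y_n + z·[11/16·y_n + 5/16·y_{n+1}] ⇒ (1 − 5/16z)y_{n+1} = (1 + 11/16z)y_n
  R(z) = (1 + 11/16z)/(1 − 5/16z).

Find x<0 with |R(x)|<1.
x=-1.17: |R|=0.1432
R=−1: 1+11/16x = −1+5/16x ⇒ -3/8x=2 ⇒ x=2/(-3/8)=-5.3333
Confirm numerically:
  x=-4.035: |R|=0.78466 <1
  x=-3.202: |R|=0.60050 <1
  x=-2.621: |R|=0.44085 <1
  x=-5.664: |R|=1.04477 >1
  x=-5.655: |R|=1.04359 >1
  x=-5.409: |R|=1.01055 >1
Interval (-5.3333, 0).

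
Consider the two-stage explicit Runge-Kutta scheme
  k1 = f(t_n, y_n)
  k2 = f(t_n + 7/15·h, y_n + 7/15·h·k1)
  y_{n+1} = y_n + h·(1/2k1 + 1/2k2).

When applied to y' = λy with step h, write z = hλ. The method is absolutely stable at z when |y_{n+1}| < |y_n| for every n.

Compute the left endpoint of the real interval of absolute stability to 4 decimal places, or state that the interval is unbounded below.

With y'=λy (z=hλ):
  k1=λy_n ⇒ h·k1=z·y_n;  k2=λ(1+7/15z)y_n ⇒ h·k2=z(1+7/15z)y_n
  y_{n+1}/y_n = 1 + 1/2z + 1/2z(1+7/15z) = 1 + z + 7/30z²
  so R(z) = 1 + z + 7/30z².

Solve |R(x)|<1 on ℝ⁻.
x=-1.26: |R|=0.1104
R=1: x+7/30x²=0 ⇒ x=−30/7=-4.2857; min R=1−1/(4·7/30)=-0.0714>−1
Confirm numerically:
  x=-3.847: |R|=0.60620 <1
  x=-2.533: |R|=0.03591 <1
  x=-2.148: |R|=0.07142 <1
  x=-4.734: |R|=1.49518 >1
  x=-4.444: |R|=1.16413 >1
Interval (-4.2857, 0).

left endpoint -4.2857.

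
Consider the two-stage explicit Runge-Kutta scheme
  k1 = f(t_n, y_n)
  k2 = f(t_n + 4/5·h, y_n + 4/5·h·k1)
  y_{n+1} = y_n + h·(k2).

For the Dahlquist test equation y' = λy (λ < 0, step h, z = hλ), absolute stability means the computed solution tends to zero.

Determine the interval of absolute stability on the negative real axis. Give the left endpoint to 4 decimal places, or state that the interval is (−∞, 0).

(-1.2500, 0).

Test eqn y'=λy, z=hλ:
  k1=λy_n ⇒ h·k1=z·y_n;  k2=λ(1+4/5z)y_n ⇒ h·k2=z(1+4/5z)y_n
  y_{n+1}/y_n = 1 + z(1+4/5z) = 1 + z + 4/5z²
  Hence R(z) = 1 + z + 4/5z².

Solve |R(x)|<1 on ℝ⁻.
x=-1.05: |R|=0.8320
R=1: x+4/5x²=0 ⇒ x=−5/4=-1.2500; min R=1−1/(4·4/5)=0.6875>−1
Confirm numerically:
  x=-1.126: |R|=0.88830 <1
  x=-0.862: |R|=0.73244 <1
  x=-0.787: |R|=0.70850 <1
  x=-1.760: |R|=1.71808 >1
  x=-1.623: |R|=1.48430 >1
So |R|<1 on (-1.2500, 0).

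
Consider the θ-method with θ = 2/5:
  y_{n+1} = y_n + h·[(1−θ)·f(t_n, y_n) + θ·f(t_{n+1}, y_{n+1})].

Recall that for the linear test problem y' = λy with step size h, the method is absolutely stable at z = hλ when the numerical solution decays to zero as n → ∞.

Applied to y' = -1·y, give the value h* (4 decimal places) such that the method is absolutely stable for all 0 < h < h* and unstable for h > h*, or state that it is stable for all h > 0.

(-10.0000,0); λ=-1 ⇒ h* = (10)/1 = 10.0000.

Test eqn y'=λy, z=hλ:
  y_{n+1} = y_n + z·[3/5·y_n + 2/5·y_{n+1}] ⇒ (1 − 2/5z)y_{n+1} = (1 + 3/5z)y_n
  so R(z) = (1 + 3/5z)/(1 − 2/5z).

Need |R(x)|<1, x<0.
x=-0.93: |R|=0.3222
R=−1: 1+3/5x = −1+2/5x ⇒ -1/5x=2 ⇒ x=2/(-1/5)=-10.0000
Confirm numerically:
  x=-9.878: |R|=0.99507 <1
  x=-9.186: |R|=0.96517 <1
  x=-5.701: |R|=0.73790 <1
  x=-10.524: |R|=1.02012 >1
  x=-10.086: |R|=1.00342 >1
Stable set (-10.0000, 0).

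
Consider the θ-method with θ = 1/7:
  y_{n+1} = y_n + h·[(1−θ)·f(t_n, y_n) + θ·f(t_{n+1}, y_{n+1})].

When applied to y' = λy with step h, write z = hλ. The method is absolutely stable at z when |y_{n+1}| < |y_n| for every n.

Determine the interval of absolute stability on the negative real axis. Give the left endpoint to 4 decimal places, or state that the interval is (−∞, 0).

z∈(-2.8000,0).

Set f=λy, z=hλ:
  y_{n+1} = y_n + z·[6/7·y_n + 1/7·y_{n+1}] ⇒ (1 − 1/7z)y_{n+1} = (1 + 6/7z)y_n
  so R(z) = (1 + 6/7z)/(1 − 1/7z).

Find x<0 with |R(x)|<1.
x=-0.44: |R|=0.5860
R=−1: 1+6/7x = −1+1/7x ⇒ -5/7x=2 ⇒ x=2/(-5/7)=-2.8000
Confirm numerically:
  x=-2.734: |R|=0.96610 <1
  x=-2.376: |R|=0.77389 <1
  x=-1.937: |R|=0.51718 <1
  x=-1.507: |R|=0.24004 <1
  x=-3.351: |R|=1.26616 >1
  x=-3.109: |R|=1.15283 >1
  x=-2.863: |R|=1.03194 >1
Interval (-2.8000, 0).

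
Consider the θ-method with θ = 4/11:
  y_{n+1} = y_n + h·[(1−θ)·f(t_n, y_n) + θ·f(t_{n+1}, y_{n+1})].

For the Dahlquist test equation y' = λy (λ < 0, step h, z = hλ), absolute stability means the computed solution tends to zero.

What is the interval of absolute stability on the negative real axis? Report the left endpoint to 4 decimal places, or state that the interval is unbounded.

Test eqn y'=λy, z=hλ:
  y_{n+1} = y_n + z·[7/11·y_n + 4/11·y_{n+1}] ⇒ (1 − 4/11z)y_{n+1} = (1 + 7/11z)y_n
  ⇒ R(z) = (1 + 7/11z)/(1 − 4/11z).

Need |R(x)|<1, x<0.
x=-1.04: |R|=0.2454
R=−1: 1+7/11x = −1+4/11x ⇒ -3/11x=2 ⇒ x=2/(-3/11)=-7.3333
Confirm numerically:
  x=-5.917: |R|=0.87744 <1
  x=-5.260: |R|=0.80587 <1
  x=-4.719: |R|=0.73748 <1
  x=-4.391: |R|=0.69097 <1
  x=-7.775: |R|=1.03147 >1
  x=-7.678: |R|=1.02479 >1
  x=-7.398: |R|=1.00478 >1
Stable set (-7.3333, 0).

z∈(-7.3333,0).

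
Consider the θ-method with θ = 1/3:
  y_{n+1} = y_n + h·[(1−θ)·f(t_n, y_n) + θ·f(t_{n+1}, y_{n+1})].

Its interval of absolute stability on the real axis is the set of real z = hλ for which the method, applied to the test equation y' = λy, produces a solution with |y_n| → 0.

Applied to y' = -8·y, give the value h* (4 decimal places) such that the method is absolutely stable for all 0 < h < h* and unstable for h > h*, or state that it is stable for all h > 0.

(-6.0000,0); λ=-8 ⇒ h* = (6)/8 = 0.7500.

With y'=λy (z=hλ):
  y_{n+1} = y_n + z·[2/3·y_n + 1/3·y_{n+1}] ⇒ (1 − 1/3z)y_{n+1} = (1 + 2/3z)y_n
  Hence R(z) = (1 + 2/3z)/(1 − 1/3z).

Solve |R(x)|<1 on ℝ⁻.
x=-1.09: |R|=0.2005
R=−1: 1+2/3x = −1+1/3x ⇒ -1/3x=2 ⇒ x=2/(-1/3)=-6.0000
Confirm numerically:
  x=-4.427: |R|=0.78821 <1
  x=-4.139: |R|=0.73932 <1
  x=-3.088: |R|=0.52168 <1
  x=-2.957: |R|=0.48917 <1
  x=-6.591: |R|=1.06162 >1
  x=-6.579: |R|=1.06044 >1
  x=-6.045: |R|=1.00498 >1
Interval (-6.0000, 0).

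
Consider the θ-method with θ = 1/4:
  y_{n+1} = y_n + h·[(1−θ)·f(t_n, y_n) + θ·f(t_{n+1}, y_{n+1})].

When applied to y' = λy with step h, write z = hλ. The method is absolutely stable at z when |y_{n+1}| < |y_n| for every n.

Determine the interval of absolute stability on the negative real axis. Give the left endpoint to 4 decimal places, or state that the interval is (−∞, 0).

(-4.0000, 0).

Set f=λy, z=hλ:
  y_{n+1} = y_n + z·[3/4·y_n + 1/4·y_{n+1}] ⇒ (1 − 1/4z)y_{n+1} = (1 + 3/4z)y_n
  R(z) = (1 + 3/4z)/(1 − 1/4z).

Solve |R(x)|<1 on ℝ⁻.
x=-1.31: |R|=0.0132
R=−1: 1+3/4x = −1+1/4x ⇒ -1/2x=2 ⇒ x=2/(-1/2)=-4.0000
Confirm numerically:
  x=-3.859: |R|=0.96412 <1
  x=-3.556: |R|=0.88248 <1
  x=-2.362: |R|=0.48507 <1
  x=-4.559: |R|=1.13062 >1
  x=-4.394: |R|=1.09388 >1
  x=-4.027: |R|=1.00673 >1
Interval (-4.0000, 0).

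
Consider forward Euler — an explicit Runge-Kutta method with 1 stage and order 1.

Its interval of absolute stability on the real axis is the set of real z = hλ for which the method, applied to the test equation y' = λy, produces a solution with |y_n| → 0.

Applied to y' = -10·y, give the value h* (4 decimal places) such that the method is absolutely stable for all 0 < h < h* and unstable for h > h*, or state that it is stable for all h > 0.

Set f=λy, z=hλ:
  order 1, 1-stage ⇒ R(z)=1+z
  (e.g. R(-1.75)=-0.75000, |R|=0.75000)

Boundary: |R(x)|=1, x<0.
x=-1.75: |R|=0.7500
|R(-1.77)|=0.7700 |R(-1.39)|=0.3900 |R(-1.12)|=0.1200
Bisect:
  x_lo=-2.6676 |R|=1.6676  x_hi=-0.2868 |R|=0.7132
  mid=-1.47723 |R|=0.47723 →hi
  mid=-2.07243 |R|=1.07243 →lo
  mid=-1.77483 |R|=0.77483 →hi
  mid=-1.92363 |R|=0.92363 →hi
  mid=-1.99803 |R|=0.99803 →hi
  mid=-2.03523 |R|=1.03523 →lo
  mid=-2.01663 |R|=1.01663 →lo
  mid=-2.00733 |R|=1.00733 →lo
  mid=-2.00268 |R|=1.00268 →lo
  ...
  [-2.00007,-1.99992] ⇒ x*=-2.0000
Stable set (-2.0000, 0).

(-2.0000,0); λ=-10 ⇒ h* = 0.2000.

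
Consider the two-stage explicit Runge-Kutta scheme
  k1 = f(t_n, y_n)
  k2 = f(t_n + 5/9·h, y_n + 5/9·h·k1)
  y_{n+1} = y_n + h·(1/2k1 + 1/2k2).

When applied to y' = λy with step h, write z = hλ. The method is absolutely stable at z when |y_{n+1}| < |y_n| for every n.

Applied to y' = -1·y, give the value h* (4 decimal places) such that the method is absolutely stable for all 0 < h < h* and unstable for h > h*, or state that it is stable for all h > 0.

(-3.6000,0); λ=-1 ⇒ h* = (18/5)/1 = 3.6000.

Set f=λy, z=hλ:
  k1=λy_n ⇒ h·k1=z·y_n;  k2=λ(1+5/9z)y_n ⇒ h·k2=z(1+5/9z)y_n
  y_{n+1}/y_n = 1 + 1/2z + 1/2z(1+5/9z) = 1 + z + 5/18z²
  Hence R(z) = 1 + z + 5/18z².

Find x<0 with |R(x)|<1.
x=-1.62: |R|=0.1090
R=1: x+5/18x²=0 ⇒ x=−18/5=-3.6000; min R=1−1/(4·5/18)=0.1000>−1
Confirm numerically:
  x=-2.958: |R|=0.47249 <1
  x=-2.672: |R|=0.31122 <1
  x=-2.094: |R|=0.12401 <1
  x=-4.136: |R|=1.61580 >1
  x=-3.939: |R|=1.37092 >1
  x=-3.893: |R|=1.31685 >1
So |R|<1 on (-3.6000, 0).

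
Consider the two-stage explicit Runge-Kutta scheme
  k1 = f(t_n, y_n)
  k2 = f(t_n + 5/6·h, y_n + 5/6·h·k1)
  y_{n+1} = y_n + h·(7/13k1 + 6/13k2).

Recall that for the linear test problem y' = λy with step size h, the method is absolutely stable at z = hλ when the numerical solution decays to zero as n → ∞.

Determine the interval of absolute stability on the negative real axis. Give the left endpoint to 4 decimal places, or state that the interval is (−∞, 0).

(-2.6000, 0).

Test eqn y'=λy, z=hλ:
  k1=λy_n ⇒ h·k1=z·y_n;  k2=λ(1+5/6z)y_n ⇒ h·k2=z(1+5/6z)y_n
  y_{n+1}/y_n = 1 + 7/13z + 6/13z(1+5/6z) = 1 + z + 5/13z²
  Hence R(z) = 1 + z + 5/13z².

Boundary: |R(x)|=1, x<0.
x=-1.66: |R|=0.3998
R=1: x+5/13x²=0 ⇒ x=−13/5=-2.6000; min R=1−1/(4·5/13)=0.3500>−1
Confirm numerically:
  x=-2.242: |R|=0.69129 <1
  x=-2.031: |R|=0.55552 <1
  x=-1.294: |R|=0.35001 <1
  x=-2.860: |R|=1.28600 >1
  x=-2.779: |R|=1.19132 >1
  x=-2.681: |R|=1.08352 >1
Interval (-2.6000, 0).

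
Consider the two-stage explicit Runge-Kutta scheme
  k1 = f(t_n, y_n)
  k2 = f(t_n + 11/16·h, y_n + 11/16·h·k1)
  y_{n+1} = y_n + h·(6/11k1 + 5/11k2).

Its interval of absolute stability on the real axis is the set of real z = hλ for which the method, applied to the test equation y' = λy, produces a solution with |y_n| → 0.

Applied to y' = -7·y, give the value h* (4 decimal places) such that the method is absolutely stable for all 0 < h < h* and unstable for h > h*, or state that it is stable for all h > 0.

With y'=λy (z=hλ):
  k1=λy_n ⇒ h·k1=z·y_n;  k2=λ(1+11/16z)y_n ⇒ h·k2=z(1+11/16z)y_n
  y_{n+1}/y_n = 1 + 6/11z + 5/11z(1+11/16z) = 1 + z + 5/16z²
  so R(z) = 1 + z + 5/16z².

Find x<0 with |R(x)|<1.
x=-0.79: |R|=0.4050
R=1: x+5/16x²=0 ⇒ x=−16/5=-3.2000; min R=1−1/(4·5/16)=0.2000>−1
Confirm numerically:
  x=-3.109: |R|=0.91159 <1
  x=-2.496: |R|=0.45088 <1
  x=-2.314: |R|=0.35931 <1
  x=-3.794: |R|=1.70426 >1
  x=-3.691: |R|=1.56634 >1
Stable set (-3.2000, 0).

(-3.2000,0); λ=-7 ⇒ h* = (16/5)/7 = 0.4571.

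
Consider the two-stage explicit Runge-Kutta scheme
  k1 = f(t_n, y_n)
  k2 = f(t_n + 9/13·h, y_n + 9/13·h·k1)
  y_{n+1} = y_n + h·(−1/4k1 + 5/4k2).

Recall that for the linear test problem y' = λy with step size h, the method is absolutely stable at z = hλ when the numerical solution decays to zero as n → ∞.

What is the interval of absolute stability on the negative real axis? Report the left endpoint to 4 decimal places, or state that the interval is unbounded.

Test eqn y'=λy, z=hλ:
  k1=λy_n ⇒ h·k1=z·y_n;  k2=λ(1+9/13z)y_n ⇒ h·k2=z(1+9/13z)y_n
  y_{n+1}/y_n = 1 − 1/4z + 5/4z(1+9/13z) = 1 + z + 45/52z²
  so R(z) = 1 + z + 45/52z².

Solve |R(x)|<1 on ℝ⁻.
x=-1.77: |R|=1.9412
R=1: x+45/52x²=0 ⇒ x=−52/45=-1.1556; min R=1−1/(4·45/52)=0.7111>−1
Confirm numerically:
  x=-1.059: |R|=0.91151 <1
  x=-1.001: |R|=0.86612 <1
  x=-0.987: |R|=0.85603 <1
  x=-1.581: |R|=1.58208 >1
  x=-1.372: |R|=1.25699 >1
  x=-1.204: |R|=1.05048 >1
Stable set (-1.1556, 0).

(-1.1556, 0).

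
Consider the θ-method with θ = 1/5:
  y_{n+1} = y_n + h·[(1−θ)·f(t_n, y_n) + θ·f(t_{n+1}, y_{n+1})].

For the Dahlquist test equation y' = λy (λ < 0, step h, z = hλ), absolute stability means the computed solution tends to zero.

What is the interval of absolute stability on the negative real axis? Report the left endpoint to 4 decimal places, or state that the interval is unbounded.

(-3.3333, 0).

With y'=λy (z=hλ):
  y_{n+1} = y_n + z·[4/5·y_n + 1/5·y_{n+1}] ⇒ (1 − 1/5z)y_{n+1} = (1 + 4/5z)y_n
  Hence R(z) = (1 + 4/5z)/(1 − 1/5z).

Boundary: |R(x)|=1, x<0.
x=-0.62: |R|=0.4484
R=−1: 1+4/5x = −1+1/5x ⇒ -3/5x=2 ⇒ x=2/(-3/5)=-3.3333
Confirm numerically:
  x=-3.049: |R|=0.89402 <1
  x=-2.967: |R|=0.86206 <1
  x=-2.340: |R|=0.59401 <1
  x=-2.191: |R|=0.52343 <1
  x=-3.881: |R|=1.18500 >1
  x=-3.764: |R|=1.14742 >1
So |R|<1 on (-3.3333, 0).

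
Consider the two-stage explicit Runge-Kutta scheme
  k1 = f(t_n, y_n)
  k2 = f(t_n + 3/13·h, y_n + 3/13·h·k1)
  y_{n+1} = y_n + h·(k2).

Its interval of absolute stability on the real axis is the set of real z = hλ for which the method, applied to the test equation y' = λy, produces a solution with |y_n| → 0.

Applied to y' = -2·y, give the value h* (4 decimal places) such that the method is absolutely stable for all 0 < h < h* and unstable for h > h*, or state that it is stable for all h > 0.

With y'=λy (z=hλ):
  k1=λy_n ⇒ h·k1=z·y_n;  k2=λ(1+3/13z)y_n ⇒ h·k2=z(1+3/13z)y_n
  y_{n+1}/y_n = 1 + z(1+3/13z) = 1 + z + 3/13z²
  Hence R(z) = 1 + z + 3/13z².

Need |R(x)|<1, x<0.
x=-0.68: |R|=0.4267
R=1: x+3/13x²=0 ⇒ x=−13/3=-4.3333; min R=1−1/(4·3/13)=-0.0833>−1
Confirm numerically:
  x=-4.114: |R|=0.79177 <1
  x=-3.933: |R|=0.63665 <1
  x=-2.963: |R|=0.06301 <1
  x=-4.802: |R|=1.51935 >1
  x=-4.539: |R|=1.21543 >1
Interval (-4.3333, 0).

(-4.3333,0); λ=-2 ⇒ h* = (13/3)/2 = 2.1667.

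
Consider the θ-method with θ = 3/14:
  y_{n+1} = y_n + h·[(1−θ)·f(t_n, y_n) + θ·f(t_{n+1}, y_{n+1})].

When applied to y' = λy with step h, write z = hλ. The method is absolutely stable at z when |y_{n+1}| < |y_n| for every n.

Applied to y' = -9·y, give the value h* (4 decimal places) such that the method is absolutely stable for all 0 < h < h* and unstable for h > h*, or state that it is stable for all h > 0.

(-3.5000,0); λ=-9 ⇒ h* = (7/2)/9 = 0.3889.

Test eqn y'=λy, z=hλ:
  y_{n+1} = y_n + z·[11/14·y_n + 3/14·y_{n+1}] ⇒ (1 − 3/14z)y_{n+1} = (1 + 11/14z)y_n
  R(z) = (1 + 11/14z)/(1 − 3/14z).

Boundary: |R(x)|=1, x<0.
x=-1.51: |R|=0.1409
R=−1: 1+11/14x = −1+3/14x ⇒ -4/7x=2 ⇒ x=2/(-4/7)=-3.5000
Confirm numerically:
  x=-3.077: |R|=0.85433 <1
  x=-2.982: |R|=0.81940 <1
  x=-1.420: |R|=0.08872 <1
  x=-3.728: |R|=1.07243 >1
  x=-3.627: |R|=1.04083 >1
  x=-3.625: |R|=1.04020 >1
So |R|<1 on (-3.5000, 0).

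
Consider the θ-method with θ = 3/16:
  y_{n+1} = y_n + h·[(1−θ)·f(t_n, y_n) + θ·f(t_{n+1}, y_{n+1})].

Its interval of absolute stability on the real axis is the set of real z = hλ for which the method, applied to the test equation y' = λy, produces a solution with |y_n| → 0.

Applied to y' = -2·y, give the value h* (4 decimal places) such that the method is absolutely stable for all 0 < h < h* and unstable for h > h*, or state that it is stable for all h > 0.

(-3.2000,0); λ=-2 ⇒ h* = (16/5)/2 = 1.6000.

With y'=λy (z=hλ):
  y_{n+1} = y_n + z·[13/16·y_n + 3/16·y_{n+1}] ⇒ (1 − 3/16z)y_{n+1} = (1 + 13/16z)y_n
  so R(z) = (1 + 13/16z)/(1 − 3/16z).

Need |R(x)|<1, x<0.
x=-0.43: |R|=0.6021
R=−1: 1+13/16x = −1+3/16x ⇒ -5/8x=2 ⇒ x=2/(-5/8)=-3.2000
Confirm numerically:
  x=-2.019: |R|=0.46457 <1
  x=-1.684: |R|=0.27988 <1
  x=-1.288: |R|=0.03745 <1
  x=-3.755: |R|=1.20356 >1
  x=-3.257: |R|=1.02212 >1
So |R|<1 on (-3.2000, 0).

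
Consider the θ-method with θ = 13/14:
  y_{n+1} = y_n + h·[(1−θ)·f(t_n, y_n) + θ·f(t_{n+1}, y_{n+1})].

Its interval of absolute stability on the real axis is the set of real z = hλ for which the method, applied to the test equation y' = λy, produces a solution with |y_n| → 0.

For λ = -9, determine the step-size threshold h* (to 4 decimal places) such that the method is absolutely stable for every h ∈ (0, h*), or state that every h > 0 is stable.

unbounded; (−∞, 0). Any h>0 works for λ=-9.

With y'=λy (z=hλ):
  y_{n+1} = y_n + z·[1/14·y_n + 13/14·y_{n+1}] ⇒ (1 − 13/14z)y_{n+1} = (1 + 1/14z)y_n
  R(z) = (1 + 1/14z)/(1 − 13/14z).

Find x<0 with |R(x)|<1.
x=-0.86: |R|=0.5218
x=-2: |R|=0.3000
x=-10: |R|=0.0278
x=-100: |R|=0.0654
θ=13/14≥1/2 ⇒ |1+1/14x|<|1−13/14x| ∀x<0 ⇒ unbounded interval.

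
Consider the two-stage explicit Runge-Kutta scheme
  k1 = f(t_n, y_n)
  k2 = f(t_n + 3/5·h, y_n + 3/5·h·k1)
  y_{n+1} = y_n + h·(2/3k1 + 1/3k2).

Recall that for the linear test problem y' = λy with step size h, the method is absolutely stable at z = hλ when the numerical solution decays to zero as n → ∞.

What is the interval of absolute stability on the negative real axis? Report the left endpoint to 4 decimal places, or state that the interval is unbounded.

On y'=λy, z=hλ:
  k1=λy_n ⇒ h·k1=z·y_n;  k2=λ(1+3/5z)y_n ⇒ h·k2=z(1+3/5z)y_n
  y_{n+1}/y_n = 1 + 2/3z + 1/3z(1+3/5z) = 1 + z + 1/5z²
  ⇒ R(z) = 1 + z + 1/5z².

Need |R(x)|<1, x<0.
x=-0.51: |R|=0.5420
R=1: x+1/5x²=0 ⇒ x=−5=-5.0000; min R=1−1/(4·1/5)=-0.2500>−1
Confirm numerically:
  x=-4.126: |R|=0.27878 <1
  x=-3.832: |R|=0.10484 <1
  x=-3.805: |R|=0.09061 <1
  x=-5.198: |R|=1.20584 >1
  x=-5.181: |R|=1.18755 >1
  x=-5.042: |R|=1.04235 >1
So |R|<1 on (-5.0000, 0).

z∈(-5.0000,0).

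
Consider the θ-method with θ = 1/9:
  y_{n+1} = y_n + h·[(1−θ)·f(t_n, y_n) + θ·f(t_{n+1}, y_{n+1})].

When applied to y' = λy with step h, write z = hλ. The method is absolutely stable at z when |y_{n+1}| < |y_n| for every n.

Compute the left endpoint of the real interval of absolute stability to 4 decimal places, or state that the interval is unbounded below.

left endpoint -2.5714.

Set f=λy, z=hλ:
  y_{n+1} = y_n + z·[8/9·y_n + 1/9·y_{n+1}] ⇒ (1 − 1/9z)y_{n+1} = (1 + 8/9z)y_n
  Hence R(z) = (1 + 8/9z)/(1 − 1/9z).

Boundary: |R(x)|=1, x<0.
x=-0.52: |R|=0.5084
R=−1: 1+8/9x = −1+1/9x ⇒ -7/9x=2 ⇒ x=2/(-7/9)=-2.5714
Confirm numerically:
  x=-2.340: |R|=0.85714 <1
  x=-1.943: |R|=0.59801 <1
  x=-1.852: |R|=0.53594 <1
  x=-3.115: |R|=1.31407 >1
  x=-2.698: |R|=1.07574 >1
  x=-2.592: |R|=1.01242 >1
So |R|<1 on (-2.5714, 0).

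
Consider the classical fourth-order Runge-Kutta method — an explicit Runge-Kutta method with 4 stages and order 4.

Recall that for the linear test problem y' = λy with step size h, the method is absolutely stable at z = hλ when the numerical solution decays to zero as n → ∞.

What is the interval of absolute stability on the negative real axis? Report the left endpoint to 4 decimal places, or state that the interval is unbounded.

Test eqn y'=λy, z=hλ:
  order 4, 4-stage ⇒ R(z)=1+z+z^2/2+z^3/6+z^4/24
  (e.g. R(-1.5)=0.27344, |R|=0.27344)

Solve |R(x)|<1 on ℝ⁻.
x=-1.5: |R|=0.2734
|R(-3.11)|=1.6106 |R(-2.36)|=0.5266 |R(-1.82)|=0.2886
Bisect:
  x_lo=-3.6516 |R|=3.3088  x_hi=-0.0914 |R|=0.9127
  mid=-1.87151 |R|=0.29842 →hi
  mid=-2.76157 |R|=0.96482 →hi
  mid=-3.20660 |R|=1.84458 →lo
  mid=-2.98409 |R|=1.34349 →lo
  mid=-2.87283 |R|=1.14020 →lo
  mid=-2.81720 |R|=1.04918 →lo
  mid=-2.78939 |R|=1.00619 →lo
  ...
  [-2.78547,-2.78526] ⇒ x*=-2.7853
Stable set (-2.7853, 0).

z∈(-2.7853,0).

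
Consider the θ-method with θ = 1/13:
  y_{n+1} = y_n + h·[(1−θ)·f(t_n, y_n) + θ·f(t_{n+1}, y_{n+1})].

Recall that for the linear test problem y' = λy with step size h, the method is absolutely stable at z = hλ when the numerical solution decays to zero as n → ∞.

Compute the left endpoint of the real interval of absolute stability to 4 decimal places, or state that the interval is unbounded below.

z* = -2.3636.

Test eqn y'=λy, z=hλ:
  y_{n+1} = y_n + z·[12/13·y_n + 1/13·y_{n+1}] ⇒ (1 − 1/13z)y_{n+1} = (1 + 12/13z)y_n
  R(z) = (1 + 12/13z)/(1 − 1/13z).

Find x<0 with |R(x)|<1.
x=-0.73: |R|=0.3088
R=−1: 1+12/13x = −1+1/13x ⇒ -11/13x=2 ⇒ x=2/(-11/13)=-2.3636
Confirm numerically:
  x=-1.599: |R|=0.42386 <1
  x=-1.184: |R|=0.08517 <1
  x=-1.001: |R|=0.07057 <1
  x=-2.792: |R|=1.29838 >1
  x=-2.605: |R|=1.17014 >1
Stable set (-2.3636, 0).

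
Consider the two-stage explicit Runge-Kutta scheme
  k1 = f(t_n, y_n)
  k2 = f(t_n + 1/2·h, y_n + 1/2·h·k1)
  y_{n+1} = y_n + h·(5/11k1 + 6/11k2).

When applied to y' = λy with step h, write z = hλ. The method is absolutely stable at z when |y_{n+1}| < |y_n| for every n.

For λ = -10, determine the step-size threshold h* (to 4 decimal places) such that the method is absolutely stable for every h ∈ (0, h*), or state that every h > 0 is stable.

(-3.6667,0); λ=-10 ⇒ h* = (11/3)/10 = 0.3667.

Set f=λy, z=hλ:
  k1=λy_n ⇒ h·k1=z·y_n;  k2=λ(1+1/2z)y_n ⇒ h·k2=z(1+1/2z)y_n
  y_{n+1}/y_n = 1 + 5/11z + 6/11z(1+1/2z) = 1 + z + 3/11z²
  ⇒ R(z) = 1 + z + 3/11z².

Solve |R(x)|<1 on ℝ⁻.
x=-0.89: |R|=0.3260
R=1: x+3/11x²=0 ⇒ x=−11/3=-3.6667; min R=1−1/(4·3/11)=0.0833>−1
Confirm numerically:
  x=-3.166: |R|=0.56770 <1
  x=-2.722: |R|=0.29871 <1
  x=-2.171: |R|=0.11443 <1
  x=-1.481: |R|=0.11719 <1
  x=-4.138: |R|=1.53192 >1
  x=-4.038: |R|=1.40894 >1
So |R|<1 on (-3.6667, 0).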